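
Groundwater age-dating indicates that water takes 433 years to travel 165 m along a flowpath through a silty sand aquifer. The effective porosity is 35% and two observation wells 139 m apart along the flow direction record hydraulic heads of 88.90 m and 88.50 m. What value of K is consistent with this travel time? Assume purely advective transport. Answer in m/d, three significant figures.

Hydraulic gradient i = (88.90 − 88.50) / 139 = 0.40 / 139 = 0.002878
t = 433 years = 158000 d
v = L / t = 165 / 158000 = 0.001044 m/d
K = v · n / i = 0.001044 × 0.35 / 0.002878 = 0.127 m/d

0.127 m/d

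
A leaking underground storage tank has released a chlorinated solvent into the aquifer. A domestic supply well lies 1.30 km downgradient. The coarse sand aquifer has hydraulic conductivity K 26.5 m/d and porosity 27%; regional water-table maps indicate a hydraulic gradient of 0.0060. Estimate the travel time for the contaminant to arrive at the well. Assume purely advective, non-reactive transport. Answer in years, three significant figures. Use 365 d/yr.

6.05 years

Specific discharge q = 26.5 × 0.0060 = 0.1590 m/d
Average linear velocity = 0.1590 / 0.27 = 0.5889 m/d
L = 1.30 km = 1300 m
t = L / v = 1300 / 0.5889 = 2208 d
   = 2208 / 365 = 6.05 yr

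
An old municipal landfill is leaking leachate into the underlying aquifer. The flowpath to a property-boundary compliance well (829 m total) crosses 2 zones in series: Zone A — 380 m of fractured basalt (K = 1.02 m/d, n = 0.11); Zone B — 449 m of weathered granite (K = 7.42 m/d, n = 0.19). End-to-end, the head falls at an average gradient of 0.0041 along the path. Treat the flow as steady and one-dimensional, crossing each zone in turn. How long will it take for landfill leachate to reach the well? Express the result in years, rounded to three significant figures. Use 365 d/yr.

44.4 years

For zones in series the flux q is common to all zones; the equivalent conductivity is the harmonic (thickness-weighted) mean, K_eq = L_total / Σ(L_j/K_j).
Σ(L/K) = 380/1.02 + 449/7.42 = 372.5 + 60.51 = 433.1 d
K_eq = L_total / Σ(L/K) = 829 / 433.1 = 1.914 m/d
q = K_eq · i = 1.914 × 0.0041 = 0.007849 m/d (same in every zone)
Zone A: v = q/n = 0.007849/0.11 = 0.07135 m/d → t_A = 380/0.07135 = 5326 d
Zone B: v = q/n = 0.007849/0.19 = 0.04131 m/d → t_B = 449/0.04131 = 10870 d
Total t = 5326 + 10870 = 16200 d
   = 16200 / 365 = 44.4 yr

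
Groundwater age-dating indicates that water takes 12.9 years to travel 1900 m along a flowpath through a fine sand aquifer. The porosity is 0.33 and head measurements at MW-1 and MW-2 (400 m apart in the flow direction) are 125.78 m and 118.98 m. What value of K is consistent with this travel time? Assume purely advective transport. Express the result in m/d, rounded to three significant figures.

7.83 m/d

Hydraulic gradient i = (125.78 − 118.98) / 400 = 6.80 / 400 = 0.01700
t = 12.9 years = 4709 d
v = L / t = 1900 / 4709 = 0.4035 m/d
K = v · n / i = 0.4035 × 0.33 / 0.01700 = 7.83 m/d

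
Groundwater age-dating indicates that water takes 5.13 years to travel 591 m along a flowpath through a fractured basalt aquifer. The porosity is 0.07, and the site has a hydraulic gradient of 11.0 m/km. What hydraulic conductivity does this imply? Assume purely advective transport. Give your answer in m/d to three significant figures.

t = 5.13 years = 1872 d
v = L / t = 591 / 1872 = 0.3156 m/d
K = v · n / i = 0.3156 × 0.07 / 0.011 = 2.01 m/d

2.01 m/d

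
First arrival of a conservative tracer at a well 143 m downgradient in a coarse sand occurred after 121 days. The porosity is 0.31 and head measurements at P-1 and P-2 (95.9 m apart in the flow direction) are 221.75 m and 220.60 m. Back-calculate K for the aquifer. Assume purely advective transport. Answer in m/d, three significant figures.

30.6 m/d

Hydraulic gradient i = (221.75 − 220.60) / 95.9 = 1.15 / 95.9 = 0.01199
v = L / t = 143 / 121 = 1.182 m/d
K = v · n / i = 1.182 × 0.31 / 0.01199 = 30.6 m/d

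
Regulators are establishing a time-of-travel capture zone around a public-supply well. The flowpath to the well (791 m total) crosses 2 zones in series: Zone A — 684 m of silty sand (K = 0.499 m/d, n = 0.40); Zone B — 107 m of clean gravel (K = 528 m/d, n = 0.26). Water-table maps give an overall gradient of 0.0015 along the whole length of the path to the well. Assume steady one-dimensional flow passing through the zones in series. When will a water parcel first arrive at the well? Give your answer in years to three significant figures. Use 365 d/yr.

954 years

For zones in series the flux q is common to all zones; the equivalent conductivity is the harmonic (thickness-weighted) mean, K_eq = L_total / Σ(L_j/K_j).
Σ(L/K) = 684/0.499 + 107/528 = 1371 + 0.2027 = 1371 d
K_eq = L_total / Σ(L/K) = 791 / 1371 = 0.5770 m/d
q = K_eq · i = 0.5770 × 0.0015 = 8.655e-4 m/d (same in every zone)
Zone A: v = q/n = 8.655e-4/0.40 = 0.002164 m/d → t_A = 684/0.002164 = 316100 d
Zone B: v = q/n = 8.655e-4/0.26 = 0.003329 m/d → t_B = 107/0.003329 = 32140 d
Total t = 316100 + 32140 = 348300 d
   = 348300 / 365 = 954 yr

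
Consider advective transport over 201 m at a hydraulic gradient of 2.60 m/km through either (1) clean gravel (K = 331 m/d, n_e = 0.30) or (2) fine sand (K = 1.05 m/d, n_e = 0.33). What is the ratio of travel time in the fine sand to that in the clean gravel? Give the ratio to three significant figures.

347

Unit 1 (clean gravel): v = 331×0.0026/0.30 = 2.869 m/d, t = 201/2.869 = 70.07 d
Unit 2 (fine sand): v = 1.05×0.0026/0.33 = 0.008273 m/d, t = 201/0.008273 = 24300 d
t(fine sand) / t(clean gravel) = 24300/70.07 = 347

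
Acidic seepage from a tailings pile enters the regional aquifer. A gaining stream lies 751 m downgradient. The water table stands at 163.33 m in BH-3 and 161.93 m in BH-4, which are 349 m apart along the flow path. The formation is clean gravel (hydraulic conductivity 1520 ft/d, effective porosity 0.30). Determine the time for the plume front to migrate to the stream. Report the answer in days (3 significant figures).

Hydraulic gradient i = (163.33 − 161.93) / 349 = 1.40 / 349 = 0.004011
K = 1520 ft/d × 0.3048 = 463.3 m/d
Darcy flux q = K·i = 463.3 × 0.004011 = 1.858 m/d
Seepage velocity v = q / n = 1.858 / 0.30 = 6.195 m/d
t = L / v = 751 / 6.195 = 121.2 d

121 days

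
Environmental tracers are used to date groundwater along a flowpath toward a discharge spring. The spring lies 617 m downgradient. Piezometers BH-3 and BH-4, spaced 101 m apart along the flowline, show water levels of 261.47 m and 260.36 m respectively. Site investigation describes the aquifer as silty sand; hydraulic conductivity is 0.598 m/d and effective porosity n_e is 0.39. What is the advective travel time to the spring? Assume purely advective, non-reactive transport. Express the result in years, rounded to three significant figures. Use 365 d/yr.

100 years

Hydraulic gradient i = (261.47 − 260.36) / 101 = 1.11 / 101 = 0.01099
Darcy flux q = K·i = 0.598 × 0.01099 = 0.006572 m/d
v = Ki/n = 0.598·0.01099/0.39 = 0.01685 m/d
t = L / v = 617 / 0.01685 = 36610 d
   = 36610 / 365 = 100 yr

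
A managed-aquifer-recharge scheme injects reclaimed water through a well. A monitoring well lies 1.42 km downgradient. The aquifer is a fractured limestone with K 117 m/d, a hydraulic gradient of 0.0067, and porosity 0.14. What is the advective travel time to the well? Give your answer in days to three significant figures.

254 days

q = Ki = 117 × 0.0067 = 0.7839 m/d
v_s = q/n_e = 0.7839/0.14 = 5.599 m/d
L = 1.42 km = 1420 m
t = L / v = 1420 / 5.599 = 253.6 d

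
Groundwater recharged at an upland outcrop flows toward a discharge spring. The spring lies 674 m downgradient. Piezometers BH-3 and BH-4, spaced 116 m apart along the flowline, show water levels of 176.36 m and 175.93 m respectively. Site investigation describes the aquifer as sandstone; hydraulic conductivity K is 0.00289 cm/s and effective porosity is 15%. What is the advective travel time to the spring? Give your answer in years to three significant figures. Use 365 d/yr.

Hydraulic gradient i = (176.36 − 175.93) / 116 = 0.43 / 116 = 0.003707
K = 0.00289 cm/s × 864 = 2.497 m/d
Darcy flux q = K·i = 2.497 × 0.003707 = 0.009256 m/d
Seepage velocity v = q / n = 0.009256 / 0.15 = 0.06171 m/d
t = L / v = 674 / 0.06171 = 10920 d
   = 10920 / 365 = 29.9 yr

29.9 years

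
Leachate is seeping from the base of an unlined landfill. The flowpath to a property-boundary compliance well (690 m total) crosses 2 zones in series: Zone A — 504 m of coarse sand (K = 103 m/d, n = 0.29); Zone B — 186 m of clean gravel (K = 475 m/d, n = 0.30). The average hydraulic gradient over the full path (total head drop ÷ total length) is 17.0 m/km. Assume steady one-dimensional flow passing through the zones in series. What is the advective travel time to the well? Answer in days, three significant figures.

For zones in series the flux q is common to all zones; the equivalent conductivity is the harmonic (thickness-weighted) mean, K_eq = L_total / Σ(L_j/K_j).
Σ(L/K) = 504/103 + 186/475 = 4.893 + 0.3916 = 5.285 d
K_eq = L_total / Σ(L/K) = 690 / 5.285 = 130.6 m/d
q = K_eq · i = 130.6 × 0.017 = 2.220 m/d (same in every zone)
Zone A: v = q/n = 2.220/0.29 = 7.654 m/d → t_A = 504/7.654 = 65.85 d
Zone B: v = q/n = 2.220/0.30 = 7.399 m/d → t_B = 186/7.399 = 25.14 d
Total t = 65.85 + 25.14 = 90.99 d

91.0 days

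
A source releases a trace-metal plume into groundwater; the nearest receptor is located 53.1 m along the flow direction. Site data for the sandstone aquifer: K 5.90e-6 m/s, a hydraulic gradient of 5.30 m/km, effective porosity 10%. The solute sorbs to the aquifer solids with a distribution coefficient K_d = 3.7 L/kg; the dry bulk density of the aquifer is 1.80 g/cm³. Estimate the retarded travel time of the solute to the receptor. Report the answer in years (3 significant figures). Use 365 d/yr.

K = 5.90e-6 m/s × 86400 s/d = 0.5098 m/d
q = Ki = 0.5098 × 0.0053 = 0.002702 m/d
Seepage velocity v = q / n = 0.002702 / 0.10 = 0.02702 m/d
Retardation R = 1 + ρ_b·K_d/n = 1 + 1.80×3.7/0.10 = 67.60
Contaminant velocity v_c = v/R = 0.02702/67.60 = 3.997e-4 m/d
t = L/v_c = 53.1/3.997e-4 = 132900 d
   = 132900/365 = 364 yr

364 years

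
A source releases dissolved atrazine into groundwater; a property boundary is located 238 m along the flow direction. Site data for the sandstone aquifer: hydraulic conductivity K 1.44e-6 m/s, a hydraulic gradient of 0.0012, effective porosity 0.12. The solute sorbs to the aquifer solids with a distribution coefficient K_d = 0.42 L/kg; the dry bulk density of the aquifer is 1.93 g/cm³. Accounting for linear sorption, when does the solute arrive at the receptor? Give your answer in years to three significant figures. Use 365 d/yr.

4060 years

K = 1.44e-6 m/s × 86400 s/d = 0.1244 m/d
Specific discharge q = 0.1244 × 0.0012 = 1.493e-4 m/d
Average linear velocity = 1.493e-4 / 0.12 = 0.001244 m/d
Retardation R = 1 + ρ_b·K_d/n = 1 + 1.93×0.42/0.12 = 7.755
Contaminant velocity v_c = v/R = 0.001244/7.755 = 1.604e-4 m/d
t = L/v_c = 238/1.604e-4 = 1.483e6 d
   = 1.483e6/365 = 4060 yr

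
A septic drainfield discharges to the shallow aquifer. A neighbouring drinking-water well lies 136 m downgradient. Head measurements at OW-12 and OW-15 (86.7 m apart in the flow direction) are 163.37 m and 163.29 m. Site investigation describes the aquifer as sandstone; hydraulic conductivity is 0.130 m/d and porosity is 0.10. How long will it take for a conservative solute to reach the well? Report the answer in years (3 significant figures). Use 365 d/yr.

Hydraulic gradient i = (163.37 − 163.29) / 86.7 = 0.08 / 86.7 = 9.227e-4
Darcy flux q = K·i = 0.130 × 9.227e-4 = 1.200e-4 m/d
v = Ki/n = 0.130·9.227e-4/0.10 = 0.001200 m/d
t = L / v = 136 / 0.001200 = 113400 d
   = 113400 / 365 = 311 yr

311 years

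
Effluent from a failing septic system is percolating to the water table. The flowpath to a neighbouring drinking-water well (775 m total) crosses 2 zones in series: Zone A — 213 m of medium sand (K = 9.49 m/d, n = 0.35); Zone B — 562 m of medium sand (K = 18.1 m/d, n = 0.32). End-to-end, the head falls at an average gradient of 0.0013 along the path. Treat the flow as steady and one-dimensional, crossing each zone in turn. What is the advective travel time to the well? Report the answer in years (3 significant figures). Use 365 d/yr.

For zones in series the flux q is common to all zones; the equivalent conductivity is the harmonic (thickness-weighted) mean, K_eq = L_total / Σ(L_j/K_j).
Σ(L/K) = 213/9.49 + 562/18.1 = 22.44 + 31.05 = 53.49 d
K_eq = L_total / Σ(L/K) = 775 / 53.49 = 14.49 m/d
q = K_eq · i = 14.49 × 0.0013 = 0.01883 m/d (same in every zone)
Zone A: v = q/n = 0.01883/0.35 = 0.05381 m/d → t_A = 213/0.05381 = 3958 d
Zone B: v = q/n = 0.01883/0.32 = 0.05886 m/d → t_B = 562/0.05886 = 9549 d
Total t = 3958 + 9549 = 13510 d
   = 13510 / 365 = 37.0 yr

37.0 years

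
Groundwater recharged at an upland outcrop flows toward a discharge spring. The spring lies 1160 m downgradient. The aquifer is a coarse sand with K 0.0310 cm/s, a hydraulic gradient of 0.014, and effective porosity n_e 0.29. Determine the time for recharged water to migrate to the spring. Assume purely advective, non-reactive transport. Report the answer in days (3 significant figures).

K = 0.0310 cm/s × 864 = 26.78 m/d
q = Ki = 26.78 × 0.014 = 0.3750 m/d
Seepage velocity v = q / n = 0.3750 / 0.29 = 1.293 m/d
t = L / v = 1160 / 1.293 = 897.1 d

897 days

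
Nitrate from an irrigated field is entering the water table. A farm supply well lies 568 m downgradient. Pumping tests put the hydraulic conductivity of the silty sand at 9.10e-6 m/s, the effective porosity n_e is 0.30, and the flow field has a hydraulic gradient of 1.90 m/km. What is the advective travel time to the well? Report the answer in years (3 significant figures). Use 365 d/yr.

313 years

K = 9.10e-6 m/s × 86400 s/d = 0.7862 m/d
Darcy flux q = K·i = 0.7862 × 0.0019 = 0.001494 m/d
Seepage velocity v = q / n = 0.001494 / 0.30 = 0.004980 m/d
t = L / v = 568 / 0.004980 = 114100 d
   = 114100 / 365 = 313 yr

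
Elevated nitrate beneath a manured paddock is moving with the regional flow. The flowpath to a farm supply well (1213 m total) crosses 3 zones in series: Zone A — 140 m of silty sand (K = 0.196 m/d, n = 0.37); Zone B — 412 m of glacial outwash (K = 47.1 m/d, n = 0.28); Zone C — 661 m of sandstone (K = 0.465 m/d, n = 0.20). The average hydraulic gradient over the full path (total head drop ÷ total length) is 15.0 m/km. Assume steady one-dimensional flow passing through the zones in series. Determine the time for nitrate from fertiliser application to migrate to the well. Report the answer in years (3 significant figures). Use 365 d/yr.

For zones in series the flux q is common to all zones; the equivalent conductivity is the harmonic (thickness-weighted) mean, K_eq = L_total / Σ(L_j/K_j).
Σ(L/K) = 140/0.196 + 412/47.1 + 661/0.465 = 714.3 + 8.747 + 1422 = 2145 d
K_eq = L_total / Σ(L/K) = 1213 / 2145 = 0.5656 m/d
q = K_eq · i = 0.5656 × 0.015 = 0.008484 m/d (same in every zone)
Zone A: v = q/n = 0.008484/0.37 = 0.02293 m/d → t_A = 140/0.02293 = 6105 d
Zone B: v = q/n = 0.008484/0.28 = 0.03030 m/d → t_B = 412/0.03030 = 13600 d
Zone C: v = q/n = 0.008484/0.20 = 0.04242 m/d → t_C = 661/0.04242 = 15580 d
Total t = 6105 + 13600 + 15580 = 35280 d
   = 35280 / 365 = 96.7 yr

96.7 years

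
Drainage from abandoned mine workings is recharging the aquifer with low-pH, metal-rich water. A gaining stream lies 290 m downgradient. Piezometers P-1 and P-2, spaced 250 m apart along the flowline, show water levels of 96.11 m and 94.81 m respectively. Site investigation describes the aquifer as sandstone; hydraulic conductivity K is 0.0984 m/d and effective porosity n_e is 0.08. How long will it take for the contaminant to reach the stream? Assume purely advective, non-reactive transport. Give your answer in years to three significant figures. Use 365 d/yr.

124 years

Hydraulic gradient i = (96.11 − 94.81) / 250 = 1.30 / 250 = 0.005200
q = Ki = 0.0984 × 0.005200 = 5.117e-4 m/d
Average linear velocity = 5.117e-4 / 0.08 = 0.006396 m/d
t = L / v = 290 / 0.006396 = 45340 d
   = 45340 / 365 = 124 yr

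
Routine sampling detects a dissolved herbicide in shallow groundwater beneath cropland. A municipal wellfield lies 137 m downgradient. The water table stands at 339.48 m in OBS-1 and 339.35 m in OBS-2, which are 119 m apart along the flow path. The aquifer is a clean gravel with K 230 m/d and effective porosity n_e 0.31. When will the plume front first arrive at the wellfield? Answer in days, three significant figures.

Hydraulic gradient i = (339.48 − 339.35) / 119 = 0.13 / 119 = 0.001092
Darcy flux q = K·i = 230 × 0.001092 = 0.2513 m/d
Seepage velocity v = q / n = 0.2513 / 0.31 = 0.8105 m/d
t = L / v = 137 / 0.8105 = 169.0 d

169 days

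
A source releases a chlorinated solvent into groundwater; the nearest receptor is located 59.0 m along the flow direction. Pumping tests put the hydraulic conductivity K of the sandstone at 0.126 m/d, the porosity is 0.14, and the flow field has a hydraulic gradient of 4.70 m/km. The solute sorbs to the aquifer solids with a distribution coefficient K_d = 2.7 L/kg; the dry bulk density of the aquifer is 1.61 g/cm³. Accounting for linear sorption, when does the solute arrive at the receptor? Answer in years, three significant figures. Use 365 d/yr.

Darcy flux q = K·i = 0.126 × 0.0047 = 5.922e-4 m/d
v_s = q/n_e = 5.922e-4/0.14 = 0.004230 m/d
Retardation R = 1 + ρ_b·K_d/n = 1 + 1.61×2.7/0.14 = 32.05
Contaminant velocity v_c = v/R = 0.004230/32.05 = 1.320e-4 m/d
t = L/v_c = 59.0/1.320e-4 = 447000 d
   = 447000/365 = 1220 yr

1220 years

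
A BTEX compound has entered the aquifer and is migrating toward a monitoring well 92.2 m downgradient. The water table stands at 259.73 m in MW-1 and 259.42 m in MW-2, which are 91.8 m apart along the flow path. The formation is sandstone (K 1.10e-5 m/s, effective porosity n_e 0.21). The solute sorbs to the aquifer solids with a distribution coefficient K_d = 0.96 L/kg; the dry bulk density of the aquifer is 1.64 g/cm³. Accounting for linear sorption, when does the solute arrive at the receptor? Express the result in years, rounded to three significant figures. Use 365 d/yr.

140 years

Hydraulic gradient i = (259.73 − 259.42) / 91.8 = 0.31 / 91.8 = 0.003377
K = 1.10e-5 m/s × 86400 s/d = 0.9504 m/d
Specific discharge q = 0.9504 × 0.003377 = 0.003209 m/d
v_s = q/n_e = 0.003209/0.21 = 0.01528 m/d
Retardation R = 1 + ρ_b·K_d/n = 1 + 1.64×0.96/0.21 = 8.497
Contaminant velocity v_c = v/R = 0.01528/8.497 = 0.001799 m/d
t = L/v_c = 92.2/0.001799 = 51260 d
   = 51260/365 = 140 yr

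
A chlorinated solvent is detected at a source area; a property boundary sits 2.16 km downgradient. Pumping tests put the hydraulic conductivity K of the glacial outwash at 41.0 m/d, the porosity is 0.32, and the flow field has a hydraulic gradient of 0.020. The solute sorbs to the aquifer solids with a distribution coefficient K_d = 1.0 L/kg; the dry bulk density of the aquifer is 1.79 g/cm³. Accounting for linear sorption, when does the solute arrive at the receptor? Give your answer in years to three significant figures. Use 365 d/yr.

Darcy flux q = K·i = 41.0 × 0.020 = 0.8200 m/d
Average linear velocity = 0.8200 / 0.32 = 2.563 m/d
Retardation R = 1 + ρ_b·K_d/n = 1 + 1.79×1.0/0.32 = 6.594
Contaminant velocity v_c = v/R = 2.563/6.594 = 0.3886 m/d
L = 2.16 km = 2160 m
t = L/v_c = 2160/0.3886 = 5558 d
   = 5558/365 = 15.2 yr

15.2 years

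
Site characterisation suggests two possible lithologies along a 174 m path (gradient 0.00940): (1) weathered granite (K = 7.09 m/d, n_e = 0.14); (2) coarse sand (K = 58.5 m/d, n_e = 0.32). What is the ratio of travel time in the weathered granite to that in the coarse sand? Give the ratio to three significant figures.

3.61

Unit 1 (weathered granite): v = 7.09×0.0094/0.14 = 0.4760 m/d, t = 174/0.4760 = 365.5 d
Unit 2 (coarse sand): v = 58.5×0.0094/0.32 = 1.718 m/d, t = 174/1.718 = 101.3 d
t(weathered granite) / t(coarse sand) = 365.5/101.3 = 3.61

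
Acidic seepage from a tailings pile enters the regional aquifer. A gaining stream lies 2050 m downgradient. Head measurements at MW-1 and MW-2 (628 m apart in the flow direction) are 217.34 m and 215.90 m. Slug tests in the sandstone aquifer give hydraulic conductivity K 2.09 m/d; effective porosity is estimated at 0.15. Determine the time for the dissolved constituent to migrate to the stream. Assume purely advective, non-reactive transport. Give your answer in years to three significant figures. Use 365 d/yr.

Hydraulic gradient i = (217.34 − 215.90) / 628 = 1.44 / 628 = 0.002293
q = Ki = 2.09 × 0.002293 = 0.004792 m/d
v = Ki/n = 2.09·0.002293/0.15 = 0.03195 m/d
t = L / v = 2050 / 0.03195 = 64160 d
   = 64160 / 365 = 176 yr

176 years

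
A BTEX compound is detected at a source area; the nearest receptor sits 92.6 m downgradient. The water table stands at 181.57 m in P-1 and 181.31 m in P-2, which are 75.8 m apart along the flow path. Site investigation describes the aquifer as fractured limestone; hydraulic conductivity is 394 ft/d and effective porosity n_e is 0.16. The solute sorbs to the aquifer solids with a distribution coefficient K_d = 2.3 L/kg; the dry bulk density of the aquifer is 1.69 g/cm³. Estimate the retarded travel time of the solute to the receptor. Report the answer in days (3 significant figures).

Hydraulic gradient i = (181.57 − 181.31) / 75.8 = 0.26 / 75.8 = 0.003430
K = 394 ft/d × 0.3048 = 120.1 m/d
Darcy flux q = K·i = 120.1 × 0.003430 = 0.4119 m/d
Average linear velocity = 0.4119 / 0.16 = 2.575 m/d
Retardation R = 1 + ρ_b·K_d/n = 1 + 1.69×2.3/0.16 = 25.29
Contaminant velocity v_c = v/R = 2.575/25.29 = 0.1018 m/d
t = L/v_c = 92.6/0.1018 = 909.8 d

910 days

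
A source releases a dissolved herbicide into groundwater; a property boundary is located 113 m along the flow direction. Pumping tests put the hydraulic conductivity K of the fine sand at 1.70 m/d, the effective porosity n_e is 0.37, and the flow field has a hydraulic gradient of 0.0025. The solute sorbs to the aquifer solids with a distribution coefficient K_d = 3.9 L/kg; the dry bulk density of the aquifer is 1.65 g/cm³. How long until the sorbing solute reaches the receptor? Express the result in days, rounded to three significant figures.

181000 days

q = Ki = 1.70 × 0.0025 = 0.004250 m/d
Seepage velocity v = q / n = 0.004250 / 0.37 = 0.01149 m/d
Retardation R = 1 + ρ_b·K_d/n = 1 + 1.65×3.9/0.37 = 18.39
Contaminant velocity v_c = v/R = 0.01149/18.39 = 6.245e-4 m/d
t = L/v_c = 113/6.245e-4 = 180900 d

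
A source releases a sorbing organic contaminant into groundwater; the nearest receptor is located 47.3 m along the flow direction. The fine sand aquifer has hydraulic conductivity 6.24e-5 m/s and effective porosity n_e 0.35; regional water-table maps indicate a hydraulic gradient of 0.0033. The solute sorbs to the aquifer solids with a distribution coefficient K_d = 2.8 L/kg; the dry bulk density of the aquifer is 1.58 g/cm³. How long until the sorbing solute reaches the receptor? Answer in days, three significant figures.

12700 days

K = 6.24e-5 m/s × 86400 s/d = 5.391 m/d
Specific discharge q = 5.391 × 0.0033 = 0.01779 m/d
Seepage velocity v = q / n = 0.01779 / 0.35 = 0.05083 m/d
Retardation R = 1 + ρ_b·K_d/n = 1 + 1.58×2.8/0.35 = 13.64
Contaminant velocity v_c = v/R = 0.05083/13.64 = 0.003727 m/d
t = L/v_c = 47.3/0.003727 = 12690 d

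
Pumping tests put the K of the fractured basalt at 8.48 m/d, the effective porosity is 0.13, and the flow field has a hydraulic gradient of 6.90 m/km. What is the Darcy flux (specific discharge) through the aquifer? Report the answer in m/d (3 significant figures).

Specific discharge q = 8.48 × 0.0069 = 0.05851 m/d

0.0585 m/d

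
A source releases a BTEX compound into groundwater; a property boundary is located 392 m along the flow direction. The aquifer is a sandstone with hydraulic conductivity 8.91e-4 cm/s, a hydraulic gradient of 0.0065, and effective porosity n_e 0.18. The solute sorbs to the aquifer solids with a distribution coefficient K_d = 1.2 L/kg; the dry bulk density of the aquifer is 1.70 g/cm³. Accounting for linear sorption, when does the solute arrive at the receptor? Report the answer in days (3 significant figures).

174000 days

K = 8.91e-4 cm/s × 864 = 0.7698 m/d
q = Ki = 0.7698 × 0.0065 = 0.005004 m/d
Seepage velocity v = q / n = 0.005004 / 0.18 = 0.02780 m/d
Retardation R = 1 + ρ_b·K_d/n = 1 + 1.70×1.2/0.18 = 12.33
Contaminant velocity v_c = v/R = 0.02780/12.33 = 0.002254 m/d
t = L/v_c = 392/0.002254 = 173900 d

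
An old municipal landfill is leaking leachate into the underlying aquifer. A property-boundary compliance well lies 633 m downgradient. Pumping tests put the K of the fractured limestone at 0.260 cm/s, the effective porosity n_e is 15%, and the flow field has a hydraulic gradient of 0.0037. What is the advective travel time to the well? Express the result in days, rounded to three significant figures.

K = 0.260 cm/s × 864 = 224.6 m/d
Darcy flux q = K·i = 224.6 × 0.0037 = 0.8312 m/d
v = Ki/n = 224.6·0.0037/0.15 = 5.541 m/d
t = L / v = 633 / 5.541 = 114.2 d

114 days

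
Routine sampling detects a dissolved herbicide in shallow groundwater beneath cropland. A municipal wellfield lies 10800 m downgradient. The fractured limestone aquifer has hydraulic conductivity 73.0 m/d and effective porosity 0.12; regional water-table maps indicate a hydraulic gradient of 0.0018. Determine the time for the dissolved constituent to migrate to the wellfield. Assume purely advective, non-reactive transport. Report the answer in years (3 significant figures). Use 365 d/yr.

Darcy flux q = K·i = 73.0 × 0.0018 = 0.1314 m/d
Seepage velocity v = q / n = 0.1314 / 0.12 = 1.095 m/d
t = L / v = 10800 / 1.095 = 9863 d
   = 9863 / 365 = 27.0 yr

27.0 years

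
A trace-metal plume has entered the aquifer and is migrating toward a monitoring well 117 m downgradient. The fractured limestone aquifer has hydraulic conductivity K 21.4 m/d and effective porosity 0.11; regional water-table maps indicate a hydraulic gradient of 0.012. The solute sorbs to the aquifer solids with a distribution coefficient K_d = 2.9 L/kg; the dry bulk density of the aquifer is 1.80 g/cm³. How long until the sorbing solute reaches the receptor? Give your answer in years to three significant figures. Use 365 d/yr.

6.65 years

q = Ki = 21.4 × 0.012 = 0.2568 m/d
v_s = q/n_e = 0.2568/0.11 = 2.335 m/d
Retardation R = 1 + ρ_b·K_d/n = 1 + 1.80×2.9/0.11 = 48.45
Contaminant velocity v_c = v/R = 2.335/48.45 = 0.04818 m/d
t = L/v_c = 117/0.04818 = 2428 d
   = 2428/365 = 6.65 yr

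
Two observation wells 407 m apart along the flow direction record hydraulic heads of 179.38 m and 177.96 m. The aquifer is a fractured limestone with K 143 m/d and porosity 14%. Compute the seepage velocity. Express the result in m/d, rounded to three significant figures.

3.56 m/d

Hydraulic gradient i = (179.38 − 177.96) / 407 = 1.42 / 407 = 0.003489
q = Ki = 143 × 0.003489 = 0.4989 m/d
Seepage velocity v = q / n = 0.4989 / 0.14 = 3.564 m/d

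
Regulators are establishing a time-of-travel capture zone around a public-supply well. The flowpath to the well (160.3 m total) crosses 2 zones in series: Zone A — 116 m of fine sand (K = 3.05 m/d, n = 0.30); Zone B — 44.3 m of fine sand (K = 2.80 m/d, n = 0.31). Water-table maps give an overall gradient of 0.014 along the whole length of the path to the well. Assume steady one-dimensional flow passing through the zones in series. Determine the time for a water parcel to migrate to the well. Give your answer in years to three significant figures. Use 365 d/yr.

Continuity: the same q passes through each zone, so ΔH = q·Σ(L_j/K_j) — the zones act as resistances in series.
Σ(L/K) = 116/3.05 + 44.3/2.80 = 38.03 + 15.82 = 53.85 d
K_eq = L_total / Σ(L/K) = 160.3 / 53.85 = 2.977 m/d
q = K_eq · i = 2.977 × 0.014 = 0.04167 m/d (same in every zone)
Zone A: v = q/n = 0.04167/0.30 = 0.1389 m/d → t_A = 116/0.1389 = 835.1 d
Zone B: v = q/n = 0.04167/0.31 = 0.1344 m/d → t_B = 44.3/0.1344 = 329.6 d
Total t = 835.1 + 329.6 = 1165 d
   = 1165 / 365 = 3.19 yr

3.19 years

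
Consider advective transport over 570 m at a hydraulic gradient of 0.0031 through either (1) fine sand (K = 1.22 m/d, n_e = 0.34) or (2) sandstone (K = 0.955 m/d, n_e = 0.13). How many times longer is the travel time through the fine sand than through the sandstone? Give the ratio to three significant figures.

Unit 1 (fine sand): v = 1.22×0.0031/0.34 = 0.01112 m/d, t = 570/0.01112 = 51240 d
Unit 2 (sandstone): v = 0.955×0.0031/0.13 = 0.02277 m/d, t = 570/0.02277 = 25030 d
t(fine sand) / t(sandstone) = 51240/25030 = 2.05

2.05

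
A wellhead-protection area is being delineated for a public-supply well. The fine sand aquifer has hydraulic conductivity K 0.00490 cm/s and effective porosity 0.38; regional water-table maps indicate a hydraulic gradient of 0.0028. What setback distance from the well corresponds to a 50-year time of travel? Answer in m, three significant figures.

K = 0.00490 cm/s × 864 = 4.234 m/d
Darcy flux q = K·i = 4.234 × 0.0028 = 0.01185 m/d
Seepage velocity v = q / n = 0.01185 / 0.38 = 0.03119 m/d
T = 50 yr × 365 = 18250 d
L = v × T = 0.03119 × 18250 = 569.3 m

569 m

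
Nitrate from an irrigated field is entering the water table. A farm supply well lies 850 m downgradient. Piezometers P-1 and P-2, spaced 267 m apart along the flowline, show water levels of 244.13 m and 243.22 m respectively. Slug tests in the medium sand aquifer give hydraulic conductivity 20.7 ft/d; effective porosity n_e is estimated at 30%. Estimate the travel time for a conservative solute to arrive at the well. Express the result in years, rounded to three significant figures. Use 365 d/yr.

Hydraulic gradient i = (244.13 − 243.22) / 267 = 0.91 / 267 = 0.003408
K = 20.7 ft/d × 0.3048 = 6.309 m/d
Specific discharge q = 6.309 × 0.003408 = 0.02150 m/d
v_s = q/n_e = 0.02150/0.30 = 0.07168 m/d
t = L / v = 850 / 0.07168 = 11860 d
   = 11860 / 365 = 32.5 yr

32.5 years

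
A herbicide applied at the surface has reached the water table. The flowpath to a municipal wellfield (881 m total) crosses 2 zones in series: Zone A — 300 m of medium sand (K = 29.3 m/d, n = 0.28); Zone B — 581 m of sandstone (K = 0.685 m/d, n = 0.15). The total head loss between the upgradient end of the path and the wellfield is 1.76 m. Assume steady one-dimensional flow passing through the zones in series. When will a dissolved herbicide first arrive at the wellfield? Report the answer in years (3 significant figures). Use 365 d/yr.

Steady 1-D flow in series ⇒ the Darcy flux q is identical in every zone and the zone head losses add (resistances L/K in series).
Σ(L/K) = 300/29.3 + 581/0.685 = 10.24 + 848.2 = 858.4 d
q = ΔH / Σ(L/K) = 1.76 / 858.4 = 0.002050 m/d (same in every zone)
Zone A: v = q/n = 0.002050/0.28 = 0.007322 m/d → t_A = 300/0.007322 = 40970 d
Zone B: v = q/n = 0.002050/0.15 = 0.01367 m/d → t_B = 581/0.01367 = 42510 d
Total t = 40970 + 42510 = 83480 d
   = 83480 / 365 = 229 yr

229 years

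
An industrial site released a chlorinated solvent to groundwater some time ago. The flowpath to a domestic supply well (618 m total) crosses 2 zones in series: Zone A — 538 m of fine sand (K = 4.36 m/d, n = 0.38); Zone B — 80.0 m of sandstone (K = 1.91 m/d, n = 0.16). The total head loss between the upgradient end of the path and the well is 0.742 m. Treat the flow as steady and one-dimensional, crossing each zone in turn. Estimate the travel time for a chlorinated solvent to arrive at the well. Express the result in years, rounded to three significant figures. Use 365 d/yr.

Steady 1-D flow in series ⇒ the Darcy flux q is identical in every zone and the zone head losses add (resistances L/K in series).
Σ(L/K) = 538/4.36 + 80.0/1.91 = 123.4 + 41.88 = 165.3 d
q = ΔH / Σ(L/K) = 0.742 / 165.3 = 0.004489 m/d (same in every zone)
Zone A: v = q/n = 0.004489/0.38 = 0.01181 m/d → t_A = 538/0.01181 = 45540 d
Zone B: v = q/n = 0.004489/0.16 = 0.02806 m/d → t_B = 80.0/0.02806 = 2851 d
Total t = 45540 + 2851 = 48390 d
   = 48390 / 365 = 133 yr

133 years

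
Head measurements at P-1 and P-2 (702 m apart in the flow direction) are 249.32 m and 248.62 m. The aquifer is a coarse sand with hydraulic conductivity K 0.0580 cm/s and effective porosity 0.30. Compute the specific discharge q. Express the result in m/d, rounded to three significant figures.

Hydraulic gradient i = (249.32 − 248.62) / 702 = 0.70 / 702 = 9.972e-4
K = 0.0580 cm/s × 864 = 50.11 m/d
Darcy flux q = K·i = 50.11 × 9.972e-4 = 0.04997 m/d

0.0500 m/d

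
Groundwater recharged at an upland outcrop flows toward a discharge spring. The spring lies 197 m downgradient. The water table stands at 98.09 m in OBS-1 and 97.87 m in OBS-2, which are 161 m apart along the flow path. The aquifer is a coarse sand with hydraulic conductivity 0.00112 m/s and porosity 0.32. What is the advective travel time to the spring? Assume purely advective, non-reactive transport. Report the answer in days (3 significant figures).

Hydraulic gradient i = (98.09 − 97.87) / 161 = 0.22 / 161 = 0.001366
K = 0.00112 m/s × 86400 s/d = 96.77 m/d
q = Ki = 96.77 × 0.001366 = 0.1322 m/d
v = Ki/n = 96.77·0.001366/0.32 = 0.4132 m/d
t = L / v = 197 / 0.4132 = 476.7 d

477 days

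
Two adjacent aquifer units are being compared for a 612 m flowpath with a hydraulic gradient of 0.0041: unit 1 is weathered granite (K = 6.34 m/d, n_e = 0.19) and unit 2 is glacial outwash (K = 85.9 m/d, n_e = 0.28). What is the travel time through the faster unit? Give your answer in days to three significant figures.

Unit 1 (weathered granite): v = 6.34×0.0041/0.19 = 0.1368 m/d, t = 612/0.1368 = 4473 d
Unit 2 (glacial outwash): v = 85.9×0.0041/0.28 = 1.258 m/d, t = 612/1.258 = 486.6 d
Faster unit: t = 487 d

487 days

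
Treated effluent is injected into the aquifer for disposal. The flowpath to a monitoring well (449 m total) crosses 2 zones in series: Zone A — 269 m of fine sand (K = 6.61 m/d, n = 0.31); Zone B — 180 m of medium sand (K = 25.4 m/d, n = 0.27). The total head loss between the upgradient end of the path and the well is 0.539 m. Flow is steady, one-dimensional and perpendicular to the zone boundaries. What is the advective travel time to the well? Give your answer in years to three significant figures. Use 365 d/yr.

Continuity: the same q passes through each zone, so ΔH = q·Σ(L_j/K_j) — the zones act as resistances in series.
Σ(L/K) = 269/6.61 + 180/25.4 = 40.70 + 7.087 = 47.78 d
q = ΔH / Σ(L/K) = 0.539 / 47.78 = 0.01128 m/d (same in every zone)
Zone A: v = q/n = 0.01128/0.31 = 0.03639 m/d → t_A = 269/0.03639 = 7393 d
Zone B: v = q/n = 0.01128/0.27 = 0.04178 m/d → t_B = 180/0.04178 = 4308 d
Total t = 7393 + 4308 = 11700 d
   = 11700 / 365 = 32.1 yr

32.1 years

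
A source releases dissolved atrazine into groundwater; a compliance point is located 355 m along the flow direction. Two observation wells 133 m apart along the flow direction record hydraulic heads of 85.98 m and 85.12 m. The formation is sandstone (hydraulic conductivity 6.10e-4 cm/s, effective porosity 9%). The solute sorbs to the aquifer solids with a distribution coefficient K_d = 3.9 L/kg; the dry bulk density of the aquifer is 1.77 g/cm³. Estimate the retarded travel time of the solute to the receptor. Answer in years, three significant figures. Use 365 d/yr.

Hydraulic gradient i = (85.98 − 85.12) / 133 = 0.86 / 133 = 0.006466
K = 6.10e-4 cm/s × 864 = 0.5270 m/d
Specific discharge q = 0.5270 × 0.006466 = 0.003408 m/d
Seepage velocity v = q / n = 0.003408 / 0.09 = 0.03787 m/d
Retardation R = 1 + ρ_b·K_d/n = 1 + 1.77×3.9/0.09 = 77.70
Contaminant velocity v_c = v/R = 0.03787/77.70 = 4.873e-4 m/d
t = L/v_c = 355/4.873e-4 = 728500 d
   = 728500/365 = 2000 yr

2000 years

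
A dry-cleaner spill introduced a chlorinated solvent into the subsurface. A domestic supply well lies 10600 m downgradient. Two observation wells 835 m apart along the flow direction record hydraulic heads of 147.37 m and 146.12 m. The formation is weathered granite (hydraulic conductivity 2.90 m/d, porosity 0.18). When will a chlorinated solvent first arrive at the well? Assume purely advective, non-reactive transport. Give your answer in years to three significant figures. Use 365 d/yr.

Hydraulic gradient i = (147.37 − 146.12) / 835 = 1.25 / 835 = 0.001497
Darcy flux q = K·i = 2.90 × 0.001497 = 0.004341 m/d
v_s = q/n_e = 0.004341/0.18 = 0.02412 m/d
t = L / v = 10600 / 0.02412 = 439500 d
   = 439500 / 365 = 1200 yr

1200 years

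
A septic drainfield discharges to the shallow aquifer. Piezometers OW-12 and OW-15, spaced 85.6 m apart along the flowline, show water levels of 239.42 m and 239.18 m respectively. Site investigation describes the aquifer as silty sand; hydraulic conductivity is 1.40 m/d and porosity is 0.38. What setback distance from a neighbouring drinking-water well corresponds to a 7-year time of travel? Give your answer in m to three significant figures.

Hydraulic gradient i = (239.42 − 239.18) / 85.6 = 0.24 / 85.6 = 0.002804
Darcy flux q = K·i = 1.40 × 0.002804 = 0.003925 m/d
Average linear velocity = 0.003925 / 0.38 = 0.01033 m/d
T = 7 yr × 365 = 2555 d
L = v × T = 0.01033 × 2555 = 26.39 m

26.4 m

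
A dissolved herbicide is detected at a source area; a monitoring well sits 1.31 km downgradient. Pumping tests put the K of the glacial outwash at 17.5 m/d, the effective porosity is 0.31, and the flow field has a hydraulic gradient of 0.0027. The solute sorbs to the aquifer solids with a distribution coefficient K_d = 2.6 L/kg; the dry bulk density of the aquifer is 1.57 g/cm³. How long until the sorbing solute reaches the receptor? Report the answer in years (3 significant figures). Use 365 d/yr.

q = Ki = 17.5 × 0.0027 = 0.04725 m/d
v = Ki/n = 17.5·0.0027/0.31 = 0.1524 m/d
Retardation R = 1 + ρ_b·K_d/n = 1 + 1.57×2.6/0.31 = 14.17
Contaminant velocity v_c = v/R = 0.1524/14.17 = 0.01076 m/d
L = 1.31 km = 1310 m
t = L/v_c = 1310/0.01076 = 121800 d
   = 121800/365 = 334 yr

334 years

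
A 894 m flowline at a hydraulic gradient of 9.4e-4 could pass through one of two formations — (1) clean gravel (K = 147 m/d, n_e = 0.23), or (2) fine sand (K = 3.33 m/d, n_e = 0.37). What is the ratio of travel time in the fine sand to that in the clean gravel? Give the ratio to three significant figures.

71.0

Unit 1 (clean gravel): v = 147×9.4e-4/0.23 = 0.6008 m/d, t = 894/0.6008 = 1488 d
Unit 2 (fine sand): v = 3.33×9.4e-4/0.37 = 0.008460 m/d, t = 894/0.008460 = 105700 d
t(fine sand) / t(clean gravel) = 105700/1488 = 71.0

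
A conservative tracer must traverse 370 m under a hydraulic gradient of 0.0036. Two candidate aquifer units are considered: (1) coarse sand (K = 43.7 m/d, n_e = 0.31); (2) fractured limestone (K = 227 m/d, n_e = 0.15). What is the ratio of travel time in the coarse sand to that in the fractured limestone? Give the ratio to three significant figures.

10.7

Unit 1 (coarse sand): v = 43.7×0.0036/0.31 = 0.5075 m/d, t = 370/0.5075 = 729.1 d
Unit 2 (fractured limestone): v = 227×0.0036/0.15 = 5.448 m/d, t = 370/5.448 = 67.91 d
t(coarse sand) / t(fractured limestone) = 729.1/67.91 = 10.7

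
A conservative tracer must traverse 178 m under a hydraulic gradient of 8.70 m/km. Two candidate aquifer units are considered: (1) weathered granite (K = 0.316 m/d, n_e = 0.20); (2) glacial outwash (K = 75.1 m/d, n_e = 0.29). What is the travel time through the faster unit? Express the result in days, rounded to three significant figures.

Unit 1 (weathered granite): v = 0.316×0.0087/0.20 = 0.01375 m/d, t = 178/0.01375 = 12950 d
Unit 2 (glacial outwash): v = 75.1×0.0087/0.29 = 2.253 m/d, t = 178/2.253 = 79.01 d
Faster unit: t = 79.0 d

79.0 days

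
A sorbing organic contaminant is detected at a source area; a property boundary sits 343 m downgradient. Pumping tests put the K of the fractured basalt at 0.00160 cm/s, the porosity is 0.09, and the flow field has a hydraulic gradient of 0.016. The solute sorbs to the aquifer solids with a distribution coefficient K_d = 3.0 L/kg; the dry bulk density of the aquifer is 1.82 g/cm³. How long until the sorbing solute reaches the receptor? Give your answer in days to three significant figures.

86100 days

K = 0.00160 cm/s × 864 = 1.382 m/d
Darcy flux q = K·i = 1.382 × 0.016 = 0.02212 m/d
Average linear velocity = 0.02212 / 0.09 = 0.2458 m/d
Retardation R = 1 + ρ_b·K_d/n = 1 + 1.82×3.0/0.09 = 61.67
Contaminant velocity v_c = v/R = 0.2458/61.67 = 0.003985 m/d
t = L/v_c = 343/0.003985 = 86070 d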